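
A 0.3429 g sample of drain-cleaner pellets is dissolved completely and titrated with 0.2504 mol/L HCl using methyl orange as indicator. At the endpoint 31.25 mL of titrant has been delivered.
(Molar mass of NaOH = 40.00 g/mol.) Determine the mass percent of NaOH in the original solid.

91.28 %

NaOH + HCl → NaCl + H2O
n(HCl) = 0.03125 L × 0.2504 mol/L = 7.825 × 10^-3 mol
n(NaOH) = 7.825 × 10^-3 mol (1:1 ratio)
mass of NaOH = 7.825 × 10^-3 × 40.00 g/mol = 0.3130 g
% NaOH = 0.3130 / 0.3429 × 100 = 91.28 %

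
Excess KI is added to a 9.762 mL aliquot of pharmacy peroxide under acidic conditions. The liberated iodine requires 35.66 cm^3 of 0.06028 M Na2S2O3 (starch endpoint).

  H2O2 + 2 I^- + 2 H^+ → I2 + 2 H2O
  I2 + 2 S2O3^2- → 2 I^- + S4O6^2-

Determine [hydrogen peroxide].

n(S2O3^2-) = 0.03566 × 0.06028 = 2.150 × 10^-3 mol
n(I2) = n(S2O3^2-)/2 = 1.075 × 10^-3 mol
n(H2O2) in the aliquot = 1.075 × 10^-3 mol (1:1 ratio)
[H2O2] = 1.075 × 10^-3 / 0.009762 = 0.1101 mol/L

0.1101 M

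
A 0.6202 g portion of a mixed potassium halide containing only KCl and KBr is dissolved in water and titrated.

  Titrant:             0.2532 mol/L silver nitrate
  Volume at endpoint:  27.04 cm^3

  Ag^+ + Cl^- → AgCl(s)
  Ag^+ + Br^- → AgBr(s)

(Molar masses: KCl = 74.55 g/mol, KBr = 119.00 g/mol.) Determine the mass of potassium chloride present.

0.3263 g

n(AgNO3) = 0.02704 × 0.2532 = 6.847 × 10^-3 mol
Let x = n(KCl), y = n(KBr).
Titrant: 1x + 1y = 6.847 × 10^-3;  mass: 74.55x + 119.00y = 0.6202
Solving, x = 4.377 × 10^-3 mol, y = 2.470 × 10^-3 mol
mass of KCl = 4.377 × 10^-3 × 74.55 = 0.3263 g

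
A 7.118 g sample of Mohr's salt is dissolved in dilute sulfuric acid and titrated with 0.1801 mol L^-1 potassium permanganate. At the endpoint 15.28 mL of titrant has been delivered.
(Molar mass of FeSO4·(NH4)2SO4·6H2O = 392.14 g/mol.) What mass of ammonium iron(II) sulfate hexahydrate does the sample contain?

MnO4^- + 5 Fe^2+ + 8 H^+ → Mn^2+ + 5 Fe^3+ + 4 H2O
n(KMnO4) = 0.01528 L × 0.1801 mol/L = 2.752 × 10^-3 mol
From the 5:1 ratio, n(FeSO4·(NH4)2SO4·6H2O) = 5/1 × 2.752 × 10^-3 = 0.01376 mol
mass of FeSO4·(NH4)2SO4·6H2O = 0.01376 × 392.14 g/mol = 5.396 g

5.396 g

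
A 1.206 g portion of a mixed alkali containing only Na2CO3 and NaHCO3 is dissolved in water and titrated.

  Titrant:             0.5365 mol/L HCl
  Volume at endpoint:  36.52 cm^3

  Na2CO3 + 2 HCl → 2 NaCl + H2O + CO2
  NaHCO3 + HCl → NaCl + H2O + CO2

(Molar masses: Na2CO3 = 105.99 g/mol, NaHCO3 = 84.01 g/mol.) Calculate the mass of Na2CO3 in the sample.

n(HCl) = 0.03652 × 0.5365 = 0.01959 mol
Let x = n(Na2CO3), y = n(NaHCO3).
Titrant: 2x + 1y = 0.01959;  mass: 105.99x + 84.01y = 1.206
Solving, x = 7.093 × 10^-3 mol, y = 5.406 × 10^-3 mol
mass of Na2CO3 = 7.093 × 10^-3 × 105.99 = 0.7518 g

0.7518 g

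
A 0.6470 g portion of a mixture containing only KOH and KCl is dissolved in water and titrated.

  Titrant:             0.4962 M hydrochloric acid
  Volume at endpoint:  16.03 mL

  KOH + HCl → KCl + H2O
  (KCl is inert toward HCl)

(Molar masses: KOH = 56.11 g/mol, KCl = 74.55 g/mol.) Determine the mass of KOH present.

0.4463 g

n(HCl) = 0.01603 × 0.4962 = 7.954 × 10^-3 mol
Let x = n(KOH), y = n(KCl).
Titrant: 1x = 7.954 × 10^-3;  mass: 56.11x + 74.55y = 0.6470
Solving, x = 7.954 × 10^-3 mol, y = 2.692 × 10^-3 mol
mass of KOH = 7.954 × 10^-3 × 56.11 = 0.4463 g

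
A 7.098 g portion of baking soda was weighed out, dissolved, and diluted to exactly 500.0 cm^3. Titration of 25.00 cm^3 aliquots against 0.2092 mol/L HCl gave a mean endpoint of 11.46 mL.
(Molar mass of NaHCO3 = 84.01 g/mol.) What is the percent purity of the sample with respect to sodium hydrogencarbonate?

NaHCO3 + HCl → NaCl + H2O + CO2
n(HCl) per titration = 0.01146 × 0.2092 = 2.397 × 10^-3 mol
n(NaHCO3) in each aliquot = 2.397 × 10^-3 mol (1:1 ratio)
n(NaHCO3) in the whole flask = 2.397 × 10^-3 × 500.0/25.00 = 0.04795 mol
mass of NaHCO3 = 0.04795 × 84.01 = 4.028 g
% NaHCO3 = 4.028 / 7.098 × 100 = 56.75 %

56.75 %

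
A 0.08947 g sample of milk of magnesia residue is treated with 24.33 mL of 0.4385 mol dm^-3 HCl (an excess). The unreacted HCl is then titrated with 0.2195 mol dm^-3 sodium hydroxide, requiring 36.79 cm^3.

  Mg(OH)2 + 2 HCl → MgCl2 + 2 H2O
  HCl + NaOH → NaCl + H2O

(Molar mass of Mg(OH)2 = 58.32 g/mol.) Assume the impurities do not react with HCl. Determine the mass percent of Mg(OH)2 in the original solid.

84.52 %

n(HCl) added = 0.02433 × 0.4385 = 0.01067 mol
n(NaOH) used in back-titration = 0.03679 × 0.2195 = 8.075 × 10^-3 mol
n(HCl) left over = 8.075 × 10^-3 mol (1:1 ratio)
n(HCl) consumed by analyte = 0.01067 − 8.075 × 10^-3 = 2.593 × 10^-3 mol
From the 1:2 ratio, n(Mg(OH)2) = 1/2 × 2.593 × 10^-3 = 1.297 × 10^-3 mol
mass of Mg(OH)2 = 1.297 × 10^-3 × 58.32 = 0.07562 g
% Mg(OH)2 = 0.07562 / 0.08947 × 100 = 84.52 %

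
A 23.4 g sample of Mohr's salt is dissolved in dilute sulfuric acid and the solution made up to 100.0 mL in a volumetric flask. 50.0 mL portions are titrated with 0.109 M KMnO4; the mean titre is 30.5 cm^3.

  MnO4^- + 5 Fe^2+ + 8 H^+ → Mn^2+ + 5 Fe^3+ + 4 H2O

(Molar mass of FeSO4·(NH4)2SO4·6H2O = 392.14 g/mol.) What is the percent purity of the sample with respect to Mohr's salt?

n(KMnO4) per titration = 0.0305 × 0.109 = 3.32 × 10^-3 mol
From the 5:1 ratio, n(FeSO4·(NH4)2SO4·6H2O) in each aliquot = 5/1 × 3.32 × 10^-3 = 0.0166 mol
n(FeSO4·(NH4)2SO4·6H2O) in the whole flask = 0.0166 × 100.0/50.0 = 0.0332 mol
mass of FeSO4·(NH4)2SO4·6H2O = 0.0332 × 392.14 = 13.0 g
% FeSO4·(NH4)2SO4·6H2O = 13.0 / 23.4 × 100 = 55.7 %

55.7 %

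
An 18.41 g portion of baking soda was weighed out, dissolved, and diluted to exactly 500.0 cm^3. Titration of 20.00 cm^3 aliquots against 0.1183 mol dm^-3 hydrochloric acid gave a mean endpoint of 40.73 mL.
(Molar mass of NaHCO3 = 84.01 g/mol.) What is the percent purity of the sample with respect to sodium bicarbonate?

54.97 %

NaHCO3 + HCl → NaCl + H2O + CO2
n(HCl) per titration = 0.04073 × 0.1183 = 4.818 × 10^-3 mol
n(NaHCO3) in each aliquot = 4.818 × 10^-3 mol (1:1 ratio)
n(NaHCO3) in the whole flask = 4.818 × 10^-3 × 500.0/20.00 = 0.1205 mol
mass of NaHCO3 = 0.1205 × 84.01 = 10.12 g
% NaHCO3 = 10.12 / 18.41 × 100 = 54.97 %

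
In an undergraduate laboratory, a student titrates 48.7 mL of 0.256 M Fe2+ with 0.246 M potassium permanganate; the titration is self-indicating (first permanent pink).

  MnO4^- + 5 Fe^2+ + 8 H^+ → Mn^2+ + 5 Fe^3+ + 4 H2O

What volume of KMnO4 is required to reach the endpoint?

n(Fe2+) = 0.0487 L × 0.256 mol/L = 0.0125 mol
From the 1:5 stoichiometry, n(KMnO4) = 1/5 × 0.0125 = 2.49 × 10^-3 mol
V(KMnO4) = 2.49 × 10^-3 mol / 0.246 mol/L = 0.0101 L = 10.1 mL

10.1 mL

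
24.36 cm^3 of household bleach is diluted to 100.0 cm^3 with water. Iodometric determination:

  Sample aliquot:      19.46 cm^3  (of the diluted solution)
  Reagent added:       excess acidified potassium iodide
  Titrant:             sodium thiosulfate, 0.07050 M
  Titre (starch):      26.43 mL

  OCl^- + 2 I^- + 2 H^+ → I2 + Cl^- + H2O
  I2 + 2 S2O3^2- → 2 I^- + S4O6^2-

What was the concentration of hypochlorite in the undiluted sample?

n(S2O3^2-) = 0.02643 × 0.07050 = 1.863 × 10^-3 mol
n(I2) = n(S2O3^2-)/2 = 9.317 × 10^-4 mol
n(OCl^-) in the aliquot = 9.317 × 10^-4 mol (1:1 ratio)
[OCl^-]_dilute = 9.317 × 10^-4 / 0.01946 = 0.04788 mol/L
[OCl^-]_original = 0.04788 × 100.0/24.36 = 0.1965 mol/L

0.1965 M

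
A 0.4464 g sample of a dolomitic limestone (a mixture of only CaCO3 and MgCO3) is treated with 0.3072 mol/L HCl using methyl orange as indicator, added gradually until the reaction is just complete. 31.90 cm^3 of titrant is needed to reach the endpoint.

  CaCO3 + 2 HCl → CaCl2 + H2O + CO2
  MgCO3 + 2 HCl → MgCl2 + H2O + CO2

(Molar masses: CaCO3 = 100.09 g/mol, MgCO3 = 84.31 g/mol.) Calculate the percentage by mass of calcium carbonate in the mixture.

47.31 %

n(HCl) = 0.03190 × 0.3072 = 9.800 × 10^-3 mol
Let x = n(CaCO3), y = n(MgCO3).
Titrant: 2x + 2y = 9.800 × 10^-3;  mass: 100.09x + 84.31y = 0.4464
Solving, x = 2.110 × 10^-3 mol, y = 2.790 × 10^-3 mol
mass of CaCO3 = 2.110 × 10^-3 × 100.09 = 0.2112 g
% CaCO3 = 0.2112 / 0.4464 × 100 = 47.31 %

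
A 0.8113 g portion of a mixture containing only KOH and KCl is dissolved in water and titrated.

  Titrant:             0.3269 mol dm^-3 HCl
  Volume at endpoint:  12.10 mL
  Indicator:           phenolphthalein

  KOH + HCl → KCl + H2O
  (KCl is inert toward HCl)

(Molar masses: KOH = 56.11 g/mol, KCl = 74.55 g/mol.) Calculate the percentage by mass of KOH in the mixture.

n(HCl) = 0.01210 × 0.3269 = 3.955 × 10^-3 mol
Let x = n(KOH), y = n(KCl).
Titrant: 1x = 3.955 × 10^-3;  mass: 56.11x + 74.55y = 0.8113
Solving, x = 3.955 × 10^-3 mol, y = 7.906 × 10^-3 mol
mass of KOH = 3.955 × 10^-3 × 56.11 = 0.2219 g
% KOH = 0.2219 / 0.8113 × 100 = 27.36 %

27.36 %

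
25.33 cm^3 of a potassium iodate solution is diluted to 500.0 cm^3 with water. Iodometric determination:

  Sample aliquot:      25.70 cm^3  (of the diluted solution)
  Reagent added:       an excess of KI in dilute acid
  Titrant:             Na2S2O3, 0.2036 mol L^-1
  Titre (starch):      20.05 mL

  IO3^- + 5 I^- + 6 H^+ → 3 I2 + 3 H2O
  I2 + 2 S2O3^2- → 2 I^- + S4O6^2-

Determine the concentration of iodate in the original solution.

n(S2O3^2-) = 0.02005 × 0.2036 = 4.082 × 10^-3 mol
n(I2) = n(S2O3^2-)/2 = 2.041 × 10^-3 mol
From the 1:3 ratio, n(IO3^-) in the aliquot = 1/3 × 2.041 × 10^-3 = 6.804 × 10^-4 mol
[IO3^-]_dilute = 6.804 × 10^-4 / 0.02570 = 0.02647 mol/L
[IO3^-]_original = 0.02647 × 500.0/25.33 = 0.5226 mol/L

0.5226 mol/L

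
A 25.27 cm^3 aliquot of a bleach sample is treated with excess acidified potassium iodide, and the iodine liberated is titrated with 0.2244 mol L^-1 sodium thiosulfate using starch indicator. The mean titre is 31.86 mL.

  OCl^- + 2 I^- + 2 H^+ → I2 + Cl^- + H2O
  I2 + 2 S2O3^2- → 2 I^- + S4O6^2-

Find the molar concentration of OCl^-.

n(S2O3^2-) = 0.03186 × 0.2244 = 7.149 × 10^-3 mol
n(I2) = n(S2O3^2-)/2 = 3.575 × 10^-3 mol
n(OCl^-) in the aliquot = 3.575 × 10^-3 mol (1:1 ratio)
[OCl^-] = 3.575 × 10^-3 / 0.02527 = 0.1415 mol/L

0.1415 mol/L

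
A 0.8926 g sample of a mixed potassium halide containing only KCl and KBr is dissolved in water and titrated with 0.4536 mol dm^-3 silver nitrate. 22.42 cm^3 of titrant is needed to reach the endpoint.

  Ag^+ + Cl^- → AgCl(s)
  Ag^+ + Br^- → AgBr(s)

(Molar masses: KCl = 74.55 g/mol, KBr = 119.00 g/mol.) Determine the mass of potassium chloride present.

0.5327 g

n(AgNO3) = 0.02242 × 0.4536 = 0.01017 mol
Let x = n(KCl), y = n(KBr).
Titrant: 1x + 1y = 0.01017;  mass: 74.55x + 119.00y = 0.8926
Solving, x = 7.145 × 10^-3 mol, y = 3.025 × 10^-3 mol
mass of KCl = 7.145 × 10^-3 × 74.55 = 0.5327 g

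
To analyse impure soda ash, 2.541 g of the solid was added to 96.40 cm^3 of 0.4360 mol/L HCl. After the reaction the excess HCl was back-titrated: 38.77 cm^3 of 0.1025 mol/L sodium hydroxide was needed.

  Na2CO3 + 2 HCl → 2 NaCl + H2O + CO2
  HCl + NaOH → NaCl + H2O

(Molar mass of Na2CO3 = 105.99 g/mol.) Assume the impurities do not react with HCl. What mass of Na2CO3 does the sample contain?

2.017 g

n(HCl) added = 0.09640 × 0.4360 = 0.04203 mol
n(NaOH) used in back-titration = 0.03877 × 0.1025 = 3.974 × 10^-3 mol
n(HCl) left over = 3.974 × 10^-3 mol (1:1 ratio)
n(HCl) consumed by analyte = 0.04203 − 3.974 × 10^-3 = 0.03806 mol
From the 1:2 ratio, n(Na2CO3) = 1/2 × 0.03806 = 0.01903 mol
mass of Na2CO3 = 0.01903 × 105.99 = 2.017 g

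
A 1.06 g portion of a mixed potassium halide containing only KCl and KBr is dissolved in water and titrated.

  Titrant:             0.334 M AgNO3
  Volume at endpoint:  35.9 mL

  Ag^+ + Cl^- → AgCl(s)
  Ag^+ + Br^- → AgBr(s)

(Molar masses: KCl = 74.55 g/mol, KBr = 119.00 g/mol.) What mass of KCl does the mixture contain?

n(AgNO3) = 0.0359 × 0.334 = 0.0120 mol
Let x = n(KCl), y = n(KBr).
Titrant: 1x + 1y = 0.0120;  mass: 74.55x + 119.00y = 1.06
Solving, x = 8.25 × 10^-3 mol, y = 3.74 × 10^-3 mol
mass of KCl = 8.25 × 10^-3 × 74.55 = 0.615 g

0.615 g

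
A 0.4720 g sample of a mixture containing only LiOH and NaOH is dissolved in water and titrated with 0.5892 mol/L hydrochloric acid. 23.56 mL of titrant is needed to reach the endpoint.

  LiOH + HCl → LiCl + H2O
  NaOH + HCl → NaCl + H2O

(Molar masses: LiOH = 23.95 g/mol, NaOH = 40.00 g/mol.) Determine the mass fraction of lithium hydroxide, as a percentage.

26.32 %

n(HCl) = 0.02356 × 0.5892 = 0.01388 mol
Let x = n(LiOH), y = n(NaOH).
Titrant: 1x + 1y = 0.01388;  mass: 23.95x + 40.00y = 0.4720
Solving, x = 5.188 × 10^-3 mol, y = 8.694 × 10^-3 mol
mass of LiOH = 5.188 × 10^-3 × 23.95 = 0.1242 g
% LiOH = 0.1242 / 0.4720 × 100 = 26.32 %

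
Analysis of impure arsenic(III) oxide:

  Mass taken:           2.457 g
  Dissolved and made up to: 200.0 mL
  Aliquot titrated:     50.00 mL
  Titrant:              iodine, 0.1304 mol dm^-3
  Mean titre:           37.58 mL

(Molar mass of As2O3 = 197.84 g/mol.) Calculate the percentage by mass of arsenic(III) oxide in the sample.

78.92 %

As2O3 + 2 I2 + 2 H2O → As2O5 + 4 HI
n(I2) per titration = 0.03758 × 0.1304 = 4.900 × 10^-3 mol
From the 1:2 ratio, n(As2O3) in each aliquot = 1/2 × 4.900 × 10^-3 = 2.450 × 10^-3 mol
n(As2O3) in the whole flask = 2.450 × 10^-3 × 200.0/50.00 = 9.801 × 10^-3 mol
mass of As2O3 = 9.801 × 10^-3 × 197.84 = 1.939 g
% As2O3 = 1.939 / 2.457 × 100 = 78.92 %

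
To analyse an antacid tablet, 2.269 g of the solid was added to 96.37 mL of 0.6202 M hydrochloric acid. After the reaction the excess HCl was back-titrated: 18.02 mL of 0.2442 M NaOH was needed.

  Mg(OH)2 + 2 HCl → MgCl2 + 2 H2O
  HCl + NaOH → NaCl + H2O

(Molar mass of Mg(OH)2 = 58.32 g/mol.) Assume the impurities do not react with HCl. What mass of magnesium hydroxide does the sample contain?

n(HCl) added = 0.09637 × 0.6202 = 0.05977 mol
n(NaOH) used in back-titration = 0.01802 × 0.2442 = 4.400 × 10^-3 mol
n(HCl) left over = 4.400 × 10^-3 mol (1:1 ratio)
n(HCl) consumed by analyte = 0.05977 − 4.400 × 10^-3 = 0.05537 mol
From the 1:2 ratio, n(Mg(OH)2) = 1/2 × 0.05537 = 0.02768 mol
mass of Mg(OH)2 = 0.02768 × 58.32 = 1.615 g

1.615 g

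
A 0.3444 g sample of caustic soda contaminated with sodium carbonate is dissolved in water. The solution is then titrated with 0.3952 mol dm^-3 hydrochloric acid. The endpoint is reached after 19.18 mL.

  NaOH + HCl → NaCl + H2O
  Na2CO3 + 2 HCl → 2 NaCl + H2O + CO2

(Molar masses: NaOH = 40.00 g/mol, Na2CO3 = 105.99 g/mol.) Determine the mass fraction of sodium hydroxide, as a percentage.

51.21 %

n(HCl) = 0.01918 × 0.3952 = 7.580 × 10^-3 mol
Let x = n(NaOH), y = n(Na2CO3).
Titrant: 1x + 2y = 7.580 × 10^-3;  mass: 40.00x + 105.99y = 0.3444
Solving, x = 4.409 × 10^-3 mol, y = 1.585 × 10^-3 mol
mass of NaOH = 4.409 × 10^-3 × 40.00 = 0.1764 g
% NaOH = 0.1764 / 0.3444 × 100 = 51.21 %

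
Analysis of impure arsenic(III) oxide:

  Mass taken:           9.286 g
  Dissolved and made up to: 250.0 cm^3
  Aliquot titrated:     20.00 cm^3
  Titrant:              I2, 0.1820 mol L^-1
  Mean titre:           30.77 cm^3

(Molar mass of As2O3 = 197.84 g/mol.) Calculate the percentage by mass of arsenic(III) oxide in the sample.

74.57 %

As2O3 + 2 I2 + 2 H2O → As2O5 + 4 HI
n(I2) per titration = 0.03077 × 0.1820 = 5.600 × 10^-3 mol
From the 1:2 ratio, n(As2O3) in each aliquot = 1/2 × 5.600 × 10^-3 = 2.800 × 10^-3 mol
n(As2O3) in the whole flask = 2.800 × 10^-3 × 250.0/20.00 = 0.03500 mol
mass of As2O3 = 0.03500 × 197.84 = 6.925 g
% As2O3 = 6.925 / 9.286 × 100 = 74.57 %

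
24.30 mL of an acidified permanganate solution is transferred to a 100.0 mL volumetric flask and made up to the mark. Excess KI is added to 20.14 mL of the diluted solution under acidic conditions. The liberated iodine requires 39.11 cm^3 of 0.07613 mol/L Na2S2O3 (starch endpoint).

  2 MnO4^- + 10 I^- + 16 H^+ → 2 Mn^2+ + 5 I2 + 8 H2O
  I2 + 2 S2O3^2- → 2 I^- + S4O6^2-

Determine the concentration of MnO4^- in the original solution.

0.1217 mol/L

n(S2O3^2-) = 0.03911 × 0.07613 = 2.977 × 10^-3 mol
n(I2) = n(S2O3^2-)/2 = 1.489 × 10^-3 mol
From the 2:5 ratio, n(MnO4^-) in the aliquot = 2/5 × 1.489 × 10^-3 = 5.955 × 10^-4 mol
[MnO4^-]_dilute = 5.955 × 10^-4 / 0.02014 = 0.02957 mol/L
[MnO4^-]_original = 0.02957 × 100.0/24.30 = 0.1217 mol/L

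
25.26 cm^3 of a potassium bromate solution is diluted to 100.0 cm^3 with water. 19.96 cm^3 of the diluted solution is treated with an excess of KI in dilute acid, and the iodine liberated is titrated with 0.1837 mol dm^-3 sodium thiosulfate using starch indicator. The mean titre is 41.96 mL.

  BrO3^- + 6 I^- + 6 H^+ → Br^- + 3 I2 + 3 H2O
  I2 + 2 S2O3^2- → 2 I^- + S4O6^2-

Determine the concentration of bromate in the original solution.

0.2548 mol/L

n(S2O3^2-) = 0.04196 × 0.1837 = 7.708 × 10^-3 mol
n(I2) = n(S2O3^2-)/2 = 3.854 × 10^-3 mol
From the 1:3 ratio, n(BrO3^-) in the aliquot = 1/3 × 3.854 × 10^-3 = 1.285 × 10^-3 mol
[BrO3^-]_dilute = 1.285 × 10^-3 / 0.01996 = 0.06436 mol/L
[BrO3^-]_original = 0.06436 × 100.0/25.26 = 0.2548 mol/L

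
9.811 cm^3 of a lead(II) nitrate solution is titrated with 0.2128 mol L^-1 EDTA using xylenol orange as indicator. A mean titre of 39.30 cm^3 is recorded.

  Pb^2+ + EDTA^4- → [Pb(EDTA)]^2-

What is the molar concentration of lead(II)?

0.8524 mol/L

n(EDTA) = 0.03930 L × 0.2128 mol/L = 8.363 × 10^-3 mol
n(Pb2+) = 8.363 × 10^-3 mol (1:1 mole ratio)
[Pb2+] = 8.363 × 10^-3 mol / 0.009811 L = 0.8524 mol/L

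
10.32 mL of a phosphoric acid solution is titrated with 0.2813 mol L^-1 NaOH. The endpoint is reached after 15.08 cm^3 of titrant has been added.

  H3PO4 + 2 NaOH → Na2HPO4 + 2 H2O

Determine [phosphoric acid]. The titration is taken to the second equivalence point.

n(NaOH) = 0.01508 L × 0.2813 mol/L = 4.242 × 10^-3 mol
From the 1:2 mole ratio, n(H3PO4) = 1/2 × 4.242 × 10^-3 = 2.121 × 10^-3 mol
[H3PO4] = 2.121 × 10^-3 mol / 0.01032 L = 0.2055 mol/L

0.2055 mol/L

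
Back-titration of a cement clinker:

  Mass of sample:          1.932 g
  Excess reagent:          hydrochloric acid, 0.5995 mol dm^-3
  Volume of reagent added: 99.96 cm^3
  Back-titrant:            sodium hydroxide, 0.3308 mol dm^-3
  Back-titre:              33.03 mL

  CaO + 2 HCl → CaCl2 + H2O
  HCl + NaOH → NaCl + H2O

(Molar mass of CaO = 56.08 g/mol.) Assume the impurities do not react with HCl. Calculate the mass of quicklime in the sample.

n(HCl) added = 0.09996 × 0.5995 = 0.05993 mol
n(NaOH) used in back-titration = 0.03303 × 0.3308 = 0.01093 mol
n(HCl) left over = 0.01093 mol (1:1 ratio)
n(HCl) consumed by analyte = 0.05993 − 0.01093 = 0.04900 mol
From the 1:2 ratio, n(CaO) = 1/2 × 0.04900 = 0.02450 mol
mass of CaO = 0.02450 × 56.08 = 1.374 g

1.374 g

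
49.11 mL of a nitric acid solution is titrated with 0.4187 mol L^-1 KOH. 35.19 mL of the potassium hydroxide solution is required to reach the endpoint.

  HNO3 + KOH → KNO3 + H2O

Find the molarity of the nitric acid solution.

n(KOH) = 0.03519 L × 0.4187 mol/L = 0.01473 mol
n(HNO3) = 0.01473 mol (1:1 mole ratio)
[HNO3] = 0.01473 mol / 0.04911 L = 0.3000 mol/L

0.3000 mol/L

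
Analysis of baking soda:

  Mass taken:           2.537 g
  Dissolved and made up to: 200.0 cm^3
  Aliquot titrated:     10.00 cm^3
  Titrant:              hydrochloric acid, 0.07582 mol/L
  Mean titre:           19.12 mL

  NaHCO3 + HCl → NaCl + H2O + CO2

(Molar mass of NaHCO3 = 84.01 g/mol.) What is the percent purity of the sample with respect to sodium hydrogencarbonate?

96.01 %

n(HCl) per titration = 0.01912 × 0.07582 = 1.450 × 10^-3 mol
n(NaHCO3) in each aliquot = 1.450 × 10^-3 mol (1:1 ratio)
n(NaHCO3) in the whole flask = 1.450 × 10^-3 × 200.0/10.00 = 0.02899 mol
mass of NaHCO3 = 0.02899 × 84.01 = 2.436 g
% NaHCO3 = 2.436 / 2.537 × 100 = 96.01 %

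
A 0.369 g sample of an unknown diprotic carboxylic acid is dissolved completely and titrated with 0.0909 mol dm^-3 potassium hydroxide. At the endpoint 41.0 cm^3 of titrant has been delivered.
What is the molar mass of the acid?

198 g/mol

n(KOH) = 0.0410 L × 0.0909 mol/L = 3.73 × 10^-3 mol
From the 1:2 ratio, n(H2A) = 1/2 × 3.73 × 10^-3 = 1.86 × 10^-3 mol
M = m / n = 0.369 g / 1.86 × 10^-3 mol = 198 g/mol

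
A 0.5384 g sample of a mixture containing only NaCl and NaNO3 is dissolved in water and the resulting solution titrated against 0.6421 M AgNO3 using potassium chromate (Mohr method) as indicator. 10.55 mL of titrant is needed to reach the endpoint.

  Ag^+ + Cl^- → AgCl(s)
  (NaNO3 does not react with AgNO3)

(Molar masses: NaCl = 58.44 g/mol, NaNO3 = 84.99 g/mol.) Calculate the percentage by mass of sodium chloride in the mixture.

n(AgNO3) = 0.01055 × 0.6421 = 6.774 × 10^-3 mol
Let x = n(NaCl), y = n(NaNO3).
Titrant: 1x = 6.774 × 10^-3;  mass: 58.44x + 84.99y = 0.5384
Solving, x = 6.774 × 10^-3 mol, y = 1.677 × 10^-3 mol
mass of NaCl = 6.774 × 10^-3 × 58.44 = 0.3959 g
% NaCl = 0.3959 / 0.5384 × 100 = 73.53 %

73.53 %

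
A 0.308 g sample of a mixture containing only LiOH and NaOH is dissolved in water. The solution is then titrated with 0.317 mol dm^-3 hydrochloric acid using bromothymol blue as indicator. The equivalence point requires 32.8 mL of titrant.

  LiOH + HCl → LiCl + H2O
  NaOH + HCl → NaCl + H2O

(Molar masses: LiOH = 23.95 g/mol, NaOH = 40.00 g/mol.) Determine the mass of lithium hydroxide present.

n(HCl) = 0.0328 × 0.317 = 0.0104 mol
Let x = n(LiOH), y = n(NaOH).
Titrant: 1x + 1y = 0.0104;  mass: 23.95x + 40.00y = 0.308
Solving, x = 6.72 × 10^-3 mol, y = 3.67 × 10^-3 mol
mass of LiOH = 6.72 × 10^-3 × 23.95 = 0.161 g

0.161 g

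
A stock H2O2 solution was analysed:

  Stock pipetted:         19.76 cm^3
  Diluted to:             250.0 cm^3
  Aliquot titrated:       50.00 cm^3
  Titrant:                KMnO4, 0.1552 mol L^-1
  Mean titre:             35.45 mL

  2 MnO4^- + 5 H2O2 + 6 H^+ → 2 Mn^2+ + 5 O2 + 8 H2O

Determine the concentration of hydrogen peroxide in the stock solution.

3.480 mol/L

n(KMnO4) = 0.03545 × 0.1552 = 5.502 × 10^-3 mol
From the 5:2 ratio, n(H2O2) in the aliquot = 5/2 × 5.502 × 10^-3 = 0.01375 mol
[H2O2]_dilute = 0.01375 / 0.05000 = 0.2751 mol/L
Dilution factor = 250.0 / 19.76 = 12.65
[H2O2]_stock = 0.2751 × 12.65 = 3.480 mol/L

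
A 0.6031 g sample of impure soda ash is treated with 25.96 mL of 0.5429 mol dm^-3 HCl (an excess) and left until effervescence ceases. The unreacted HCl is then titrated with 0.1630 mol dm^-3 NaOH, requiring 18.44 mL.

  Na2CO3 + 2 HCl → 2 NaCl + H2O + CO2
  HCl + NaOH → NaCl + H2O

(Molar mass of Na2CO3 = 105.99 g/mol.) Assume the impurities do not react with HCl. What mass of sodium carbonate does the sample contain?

0.5876 g

n(HCl) added = 0.02596 × 0.5429 = 0.01409 mol
n(NaOH) used in back-titration = 0.01844 × 0.1630 = 3.006 × 10^-3 mol
n(HCl) left over = 3.006 × 10^-3 mol (1:1 ratio)
n(HCl) consumed by analyte = 0.01409 − 3.006 × 10^-3 = 0.01109 mol
From the 1:2 ratio, n(Na2CO3) = 1/2 × 0.01109 = 5.544 × 10^-3 mol
mass of Na2CO3 = 5.544 × 10^-3 × 105.99 = 0.5876 g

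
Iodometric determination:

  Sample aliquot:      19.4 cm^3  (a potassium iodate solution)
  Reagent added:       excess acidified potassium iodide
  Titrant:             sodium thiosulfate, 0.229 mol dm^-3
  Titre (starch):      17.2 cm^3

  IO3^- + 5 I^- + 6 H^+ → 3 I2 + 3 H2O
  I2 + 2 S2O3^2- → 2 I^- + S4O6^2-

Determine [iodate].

0.0338 mol/L

n(S2O3^2-) = 0.0172 × 0.229 = 3.94 × 10^-3 mol
n(I2) = n(S2O3^2-)/2 = 1.97 × 10^-3 mol
From the 1:3 ratio, n(IO3^-) in the aliquot = 1/3 × 1.97 × 10^-3 = 6.56 × 10^-4 mol
[IO3^-] = 6.56 × 10^-4 / 0.0194 = 0.0338 mol/L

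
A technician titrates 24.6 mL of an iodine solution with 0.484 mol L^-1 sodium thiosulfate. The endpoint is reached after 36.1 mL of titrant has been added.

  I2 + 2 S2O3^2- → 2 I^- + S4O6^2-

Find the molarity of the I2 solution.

n(Na2S2O3) = 0.0361 L × 0.484 mol/L = 0.0175 mol
From the 1:2 mole ratio, n(I2) = 1/2 × 0.0175 = 8.74 × 10^-3 mol
[I2] = 8.74 × 10^-3 mol / 0.0246 L = 0.355 mol/L

0.355 mol/L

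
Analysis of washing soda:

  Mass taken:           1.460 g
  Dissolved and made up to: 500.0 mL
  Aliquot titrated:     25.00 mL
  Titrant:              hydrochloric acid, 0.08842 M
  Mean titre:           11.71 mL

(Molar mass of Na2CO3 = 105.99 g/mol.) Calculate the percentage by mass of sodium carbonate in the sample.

Na2CO3 + 2 HCl → 2 NaCl + H2O + CO2
n(HCl) per titration = 0.01171 × 0.08842 = 1.035 × 10^-3 mol
From the 1:2 ratio, n(Na2CO3) in each aliquot = 1/2 × 1.035 × 10^-3 = 5.177 × 10^-4 mol
n(Na2CO3) in the whole flask = 5.177 × 10^-4 × 500.0/25.00 = 0.01035 mol
mass of Na2CO3 = 0.01035 × 105.99 = 1.097 g
% Na2CO3 = 1.097 / 1.460 × 100 = 75.17 %

75.17 %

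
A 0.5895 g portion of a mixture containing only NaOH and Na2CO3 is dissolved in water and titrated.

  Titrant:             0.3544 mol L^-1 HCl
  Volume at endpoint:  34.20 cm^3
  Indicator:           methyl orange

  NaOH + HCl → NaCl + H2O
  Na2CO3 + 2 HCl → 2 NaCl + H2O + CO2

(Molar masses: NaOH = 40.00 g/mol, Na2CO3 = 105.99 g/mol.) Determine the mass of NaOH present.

n(HCl) = 0.03420 × 0.3544 = 0.01212 mol
Let x = n(NaOH), y = n(Na2CO3).
Titrant: 1x + 2y = 0.01212;  mass: 40.00x + 105.99y = 0.5895
Solving, x = 4.065 × 10^-3 mol, y = 4.028 × 10^-3 mol
mass of NaOH = 4.065 × 10^-3 × 40.00 = 0.1626 g

0.1626 g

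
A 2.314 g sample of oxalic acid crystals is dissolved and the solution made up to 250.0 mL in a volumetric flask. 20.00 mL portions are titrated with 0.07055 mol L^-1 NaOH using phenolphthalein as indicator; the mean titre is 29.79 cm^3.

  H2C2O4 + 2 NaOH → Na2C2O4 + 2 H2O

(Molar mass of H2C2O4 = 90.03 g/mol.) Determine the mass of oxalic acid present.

1.183 g

n(NaOH) per titration = 0.02979 × 0.07055 = 2.102 × 10^-3 mol
From the 1:2 ratio, n(H2C2O4) in each aliquot = 1/2 × 2.102 × 10^-3 = 1.051 × 10^-3 mol
n(H2C2O4) in the whole flask = 1.051 × 10^-3 × 250.0/20.00 = 0.01314 mol
mass of H2C2O4 = 0.01314 × 90.03 = 1.183 g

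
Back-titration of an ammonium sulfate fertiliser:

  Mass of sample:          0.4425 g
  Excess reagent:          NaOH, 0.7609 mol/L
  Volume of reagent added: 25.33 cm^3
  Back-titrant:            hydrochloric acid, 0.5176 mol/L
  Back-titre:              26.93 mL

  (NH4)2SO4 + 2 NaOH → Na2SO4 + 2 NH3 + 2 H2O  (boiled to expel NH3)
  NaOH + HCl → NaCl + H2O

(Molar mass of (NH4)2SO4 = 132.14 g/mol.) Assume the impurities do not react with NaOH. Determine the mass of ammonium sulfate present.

0.3525 g

n(NaOH) added = 0.02533 × 0.7609 = 0.01927 mol
n(HCl) used in back-titration = 0.02693 × 0.5176 = 0.01394 mol
n(NaOH) left over = 0.01394 mol (1:1 ratio)
n(NaOH) consumed by analyte = 0.01927 − 0.01394 = 5.335 × 10^-3 mol
From the 1:2 ratio, n((NH4)2SO4) = 1/2 × 5.335 × 10^-3 = 2.667 × 10^-3 mol
mass of (NH4)2SO4 = 2.667 × 10^-3 × 132.14 = 0.3525 g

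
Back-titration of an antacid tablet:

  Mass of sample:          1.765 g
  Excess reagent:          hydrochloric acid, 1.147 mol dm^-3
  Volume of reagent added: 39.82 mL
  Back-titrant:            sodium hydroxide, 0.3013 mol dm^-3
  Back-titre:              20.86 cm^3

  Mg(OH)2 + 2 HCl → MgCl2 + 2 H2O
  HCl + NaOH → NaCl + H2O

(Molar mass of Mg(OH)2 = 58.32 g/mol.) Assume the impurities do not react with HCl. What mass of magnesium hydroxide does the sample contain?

n(HCl) added = 0.03982 × 1.147 = 0.04567 mol
n(NaOH) used in back-titration = 0.02086 × 0.3013 = 6.285 × 10^-3 mol
n(HCl) left over = 6.285 × 10^-3 mol (1:1 ratio)
n(HCl) consumed by analyte = 0.04567 − 6.285 × 10^-3 = 0.03939 mol
From the 1:2 ratio, n(Mg(OH)2) = 1/2 × 0.03939 = 0.01969 mol
mass of Mg(OH)2 = 0.01969 × 58.32 = 1.149 g

1.149 g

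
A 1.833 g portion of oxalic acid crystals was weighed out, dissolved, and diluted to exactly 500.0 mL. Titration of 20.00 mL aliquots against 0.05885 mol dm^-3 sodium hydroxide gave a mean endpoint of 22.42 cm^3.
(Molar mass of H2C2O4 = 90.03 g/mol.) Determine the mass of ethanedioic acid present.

H2C2O4 + 2 NaOH → Na2C2O4 + 2 H2O
n(NaOH) per titration = 0.02242 × 0.05885 = 1.319 × 10^-3 mol
From the 1:2 ratio, n(H2C2O4) in each aliquot = 1/2 × 1.319 × 10^-3 = 6.597 × 10^-4 mol
n(H2C2O4) in the whole flask = 6.597 × 10^-4 × 500.0/20.00 = 0.01649 mol
mass of H2C2O4 = 0.01649 × 90.03 = 1.485 g

1.485 g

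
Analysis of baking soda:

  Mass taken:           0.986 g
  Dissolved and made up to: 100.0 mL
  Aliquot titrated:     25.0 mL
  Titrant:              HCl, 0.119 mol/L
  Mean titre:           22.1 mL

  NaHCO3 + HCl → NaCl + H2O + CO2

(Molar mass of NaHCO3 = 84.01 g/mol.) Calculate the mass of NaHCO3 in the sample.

0.884 g

n(HCl) per titration = 0.0221 × 0.119 = 2.63 × 10^-3 mol
n(NaHCO3) in each aliquot = 2.63 × 10^-3 mol (1:1 ratio)
n(NaHCO3) in the whole flask = 2.63 × 10^-3 × 100.0/25.0 = 0.0105 mol
mass of NaHCO3 = 0.0105 × 84.01 = 0.884 g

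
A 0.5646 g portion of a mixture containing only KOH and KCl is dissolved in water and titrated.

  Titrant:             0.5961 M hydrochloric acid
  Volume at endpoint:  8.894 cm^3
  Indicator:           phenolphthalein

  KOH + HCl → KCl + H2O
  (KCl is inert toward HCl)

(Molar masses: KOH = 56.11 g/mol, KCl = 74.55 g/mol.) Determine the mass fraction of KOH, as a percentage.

52.69 %

n(HCl) = 0.008894 × 0.5961 = 5.302 × 10^-3 mol
Let x = n(KOH), y = n(KCl).
Titrant: 1x = 5.302 × 10^-3;  mass: 56.11x + 74.55y = 0.5646
Solving, x = 5.302 × 10^-3 mol, y = 3.583 × 10^-3 mol
mass of KOH = 5.302 × 10^-3 × 56.11 = 0.2975 g
% KOH = 0.2975 / 0.5646 × 100 = 52.69 %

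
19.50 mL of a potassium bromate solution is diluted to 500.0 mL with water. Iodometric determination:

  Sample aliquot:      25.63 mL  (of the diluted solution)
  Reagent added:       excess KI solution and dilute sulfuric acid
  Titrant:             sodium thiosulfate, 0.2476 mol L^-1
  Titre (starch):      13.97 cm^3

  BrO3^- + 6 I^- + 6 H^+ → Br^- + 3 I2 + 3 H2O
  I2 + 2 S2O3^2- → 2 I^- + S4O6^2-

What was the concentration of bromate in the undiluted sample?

n(S2O3^2-) = 0.01397 × 0.2476 = 3.459 × 10^-3 mol
n(I2) = n(S2O3^2-)/2 = 1.729 × 10^-3 mol
From the 1:3 ratio, n(BrO3^-) in the aliquot = 1/3 × 1.729 × 10^-3 = 5.765 × 10^-4 mol
[BrO3^-]_dilute = 5.765 × 10^-4 / 0.02563 = 0.02249 mol/L
[BrO3^-]_original = 0.02249 × 500.0/19.50 = 0.5767 mol/L

0.5767 mol/L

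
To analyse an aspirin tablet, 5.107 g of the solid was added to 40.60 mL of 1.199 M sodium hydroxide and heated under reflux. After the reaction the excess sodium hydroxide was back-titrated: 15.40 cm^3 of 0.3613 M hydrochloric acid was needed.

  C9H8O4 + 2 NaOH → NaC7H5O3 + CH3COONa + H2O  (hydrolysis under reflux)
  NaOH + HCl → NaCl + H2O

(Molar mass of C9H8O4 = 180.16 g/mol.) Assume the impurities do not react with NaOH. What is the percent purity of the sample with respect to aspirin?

76.05 %

n(NaOH) added = 0.04060 × 1.199 = 0.04868 mol
n(HCl) used in back-titration = 0.01540 × 0.3613 = 5.564 × 10^-3 mol
n(NaOH) left over = 5.564 × 10^-3 mol (1:1 ratio)
n(NaOH) consumed by analyte = 0.04868 − 5.564 × 10^-3 = 0.04312 mol
From the 1:2 ratio, n(C9H8O4) = 1/2 × 0.04312 = 0.02156 mol
mass of C9H8O4 = 0.02156 × 180.16 = 3.884 g
% C9H8O4 = 3.884 / 5.107 × 100 = 76.05 %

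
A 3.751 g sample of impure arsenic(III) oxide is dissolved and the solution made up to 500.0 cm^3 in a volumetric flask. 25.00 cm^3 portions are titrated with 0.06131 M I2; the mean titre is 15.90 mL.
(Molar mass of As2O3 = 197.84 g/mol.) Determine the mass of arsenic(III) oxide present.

As2O3 + 2 I2 + 2 H2O → As2O5 + 4 HI
n(I2) per titration = 0.01590 × 0.06131 = 9.748 × 10^-4 mol
From the 1:2 ratio, n(As2O3) in each aliquot = 1/2 × 9.748 × 10^-4 = 4.874 × 10^-4 mol
n(As2O3) in the whole flask = 4.874 × 10^-4 × 500.0/25.00 = 9.748 × 10^-3 mol
mass of As2O3 = 9.748 × 10^-3 × 197.84 = 1.929 g

1.929 g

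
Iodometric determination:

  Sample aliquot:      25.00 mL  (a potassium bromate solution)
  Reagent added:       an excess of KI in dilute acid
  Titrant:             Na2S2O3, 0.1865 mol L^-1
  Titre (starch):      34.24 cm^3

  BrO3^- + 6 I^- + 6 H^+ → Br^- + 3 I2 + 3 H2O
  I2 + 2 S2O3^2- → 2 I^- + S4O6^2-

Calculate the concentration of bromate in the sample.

0.04257 mol/L

n(S2O3^2-) = 0.03424 × 0.1865 = 6.386 × 10^-3 mol
n(I2) = n(S2O3^2-)/2 = 3.193 × 10^-3 mol
From the 1:3 ratio, n(BrO3^-) in the aliquot = 1/3 × 3.193 × 10^-3 = 1.064 × 10^-3 mol
[BrO3^-] = 1.064 × 10^-3 / 0.02500 = 0.04257 mol/L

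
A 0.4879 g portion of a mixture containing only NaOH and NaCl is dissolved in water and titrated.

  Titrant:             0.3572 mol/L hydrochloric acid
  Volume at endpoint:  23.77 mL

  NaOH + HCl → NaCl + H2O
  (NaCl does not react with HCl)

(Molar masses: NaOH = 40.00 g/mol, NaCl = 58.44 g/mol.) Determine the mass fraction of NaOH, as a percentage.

n(HCl) = 0.02377 × 0.3572 = 8.491 × 10^-3 mol
Let x = n(NaOH), y = n(NaCl).
Titrant: 1x = 8.491 × 10^-3;  mass: 40.00x + 58.44y = 0.4879
Solving, x = 8.491 × 10^-3 mol, y = 2.537 × 10^-3 mol
mass of NaOH = 8.491 × 10^-3 × 40.00 = 0.3396 g
% NaOH = 0.3396 / 0.4879 × 100 = 69.61 %

69.61 %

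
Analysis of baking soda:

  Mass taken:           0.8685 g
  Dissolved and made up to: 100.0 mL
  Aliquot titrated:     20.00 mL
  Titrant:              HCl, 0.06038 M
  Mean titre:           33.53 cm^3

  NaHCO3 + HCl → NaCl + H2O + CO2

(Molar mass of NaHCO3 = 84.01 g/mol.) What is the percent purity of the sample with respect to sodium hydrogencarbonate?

97.92 %

n(HCl) per titration = 0.03353 × 0.06038 = 2.025 × 10^-3 mol
n(NaHCO3) in each aliquot = 2.025 × 10^-3 mol (1:1 ratio)
n(NaHCO3) in the whole flask = 2.025 × 10^-3 × 100.0/20.00 = 0.01012 mol
mass of NaHCO3 = 0.01012 × 84.01 = 0.8504 g
% NaHCO3 = 0.8504 / 0.8685 × 100 = 97.92 %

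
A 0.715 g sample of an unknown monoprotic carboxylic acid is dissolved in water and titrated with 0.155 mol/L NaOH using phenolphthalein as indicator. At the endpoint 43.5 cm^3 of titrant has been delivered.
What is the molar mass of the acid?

n(NaOH) = 0.0435 L × 0.155 mol/L = 6.74 × 10^-3 mol
n(HA) = 6.74 × 10^-3 mol (1:1 ratio)
M = m / n = 0.715 g / 6.74 × 10^-3 mol = 106 g/mol

106 g/mol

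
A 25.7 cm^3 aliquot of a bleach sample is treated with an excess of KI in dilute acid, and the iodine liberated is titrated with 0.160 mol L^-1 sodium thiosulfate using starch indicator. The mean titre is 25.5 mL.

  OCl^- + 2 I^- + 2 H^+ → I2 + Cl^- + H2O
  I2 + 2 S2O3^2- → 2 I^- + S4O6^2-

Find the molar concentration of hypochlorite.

n(S2O3^2-) = 0.0255 × 0.160 = 4.08 × 10^-3 mol
n(I2) = n(S2O3^2-)/2 = 2.04 × 10^-3 mol
n(OCl^-) in the aliquot = 2.04 × 10^-3 mol (1:1 ratio)
[OCl^-] = 2.04 × 10^-3 / 0.0257 = 0.0794 mol/L

0.0794 mol/L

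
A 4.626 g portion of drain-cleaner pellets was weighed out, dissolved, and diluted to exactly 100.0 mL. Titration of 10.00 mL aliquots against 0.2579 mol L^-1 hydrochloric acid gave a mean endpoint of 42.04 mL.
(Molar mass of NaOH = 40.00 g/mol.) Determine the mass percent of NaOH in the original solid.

93.75 %

NaOH + HCl → NaCl + H2O
n(HCl) per titration = 0.04204 × 0.2579 = 0.01084 mol
n(NaOH) in each aliquot = 0.01084 mol (1:1 ratio)
n(NaOH) in the whole flask = 0.01084 × 100.0/10.00 = 0.1084 mol
mass of NaOH = 0.1084 × 40.00 = 4.337 g
% NaOH = 4.337 / 4.626 × 100 = 93.75 %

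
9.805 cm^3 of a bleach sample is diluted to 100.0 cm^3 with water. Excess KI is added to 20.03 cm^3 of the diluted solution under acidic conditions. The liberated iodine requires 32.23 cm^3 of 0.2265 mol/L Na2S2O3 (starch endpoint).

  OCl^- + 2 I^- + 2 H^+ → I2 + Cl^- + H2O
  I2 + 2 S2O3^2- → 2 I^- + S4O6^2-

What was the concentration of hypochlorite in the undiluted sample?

n(S2O3^2-) = 0.03223 × 0.2265 = 7.300 × 10^-3 mol
n(I2) = n(S2O3^2-)/2 = 3.650 × 10^-3 mol
n(OCl^-) in the aliquot = 3.650 × 10^-3 mol (1:1 ratio)
[OCl^-]_dilute = 3.650 × 10^-3 / 0.02003 = 0.1822 mol/L
[OCl^-]_original = 0.1822 × 100.0/9.805 = 1.859 mol/L

1.859 mol/L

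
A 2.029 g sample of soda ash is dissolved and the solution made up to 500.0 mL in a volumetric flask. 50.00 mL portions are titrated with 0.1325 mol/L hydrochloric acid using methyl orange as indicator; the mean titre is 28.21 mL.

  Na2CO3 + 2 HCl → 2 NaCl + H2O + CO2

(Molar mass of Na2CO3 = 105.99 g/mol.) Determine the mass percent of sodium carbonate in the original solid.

n(HCl) per titration = 0.02821 × 0.1325 = 3.738 × 10^-3 mol
From the 1:2 ratio, n(Na2CO3) in each aliquot = 1/2 × 3.738 × 10^-3 = 1.869 × 10^-3 mol
n(Na2CO3) in the whole flask = 1.869 × 10^-3 × 500.0/50.00 = 0.01869 mol
mass of Na2CO3 = 0.01869 × 105.99 = 1.981 g
% Na2CO3 = 1.981 / 2.029 × 100 = 97.63 %

97.63 %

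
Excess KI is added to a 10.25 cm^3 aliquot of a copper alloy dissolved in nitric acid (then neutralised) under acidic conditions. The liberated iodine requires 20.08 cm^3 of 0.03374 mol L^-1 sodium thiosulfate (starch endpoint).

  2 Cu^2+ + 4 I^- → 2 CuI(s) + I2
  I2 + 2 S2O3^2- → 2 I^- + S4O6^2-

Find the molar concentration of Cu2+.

0.06610 mol/L

n(S2O3^2-) = 0.02008 × 0.03374 = 6.775 × 10^-4 mol
n(I2) = n(S2O3^2-)/2 = 3.387 × 10^-4 mol
From the 2:1 ratio, n(Cu2+) in the aliquot = 2/1 × 3.387 × 10^-4 = 6.775 × 10^-4 mol
[Cu2+] = 6.775 × 10^-4 / 0.01025 = 0.06610 mol/L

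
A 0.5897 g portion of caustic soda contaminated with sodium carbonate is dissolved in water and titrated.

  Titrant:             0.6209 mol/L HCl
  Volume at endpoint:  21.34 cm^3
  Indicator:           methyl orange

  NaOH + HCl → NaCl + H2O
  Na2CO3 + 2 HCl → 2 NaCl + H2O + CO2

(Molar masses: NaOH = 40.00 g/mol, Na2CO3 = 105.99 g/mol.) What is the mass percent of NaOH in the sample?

58.71 %

n(HCl) = 0.02134 × 0.6209 = 0.01325 mol
Let x = n(NaOH), y = n(Na2CO3).
Titrant: 1x + 2y = 0.01325;  mass: 40.00x + 105.99y = 0.5897
Solving, x = 8.656 × 10^-3 mol, y = 2.297 × 10^-3 mol
mass of NaOH = 8.656 × 10^-3 × 40.00 = 0.3462 g
% NaOH = 0.3462 / 0.5897 × 100 = 58.71 %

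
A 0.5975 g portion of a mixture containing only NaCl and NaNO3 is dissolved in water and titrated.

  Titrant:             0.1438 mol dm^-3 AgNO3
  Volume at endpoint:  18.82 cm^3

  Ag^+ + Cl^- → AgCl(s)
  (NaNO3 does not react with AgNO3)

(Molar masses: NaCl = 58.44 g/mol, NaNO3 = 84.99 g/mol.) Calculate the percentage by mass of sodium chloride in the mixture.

n(AgNO3) = 0.01882 × 0.1438 = 2.706 × 10^-3 mol
Let x = n(NaCl), y = n(NaNO3).
Titrant: 1x = 2.706 × 10^-3;  mass: 58.44x + 84.99y = 0.5975
Solving, x = 2.706 × 10^-3 mol, y = 5.169 × 10^-3 mol
mass of NaCl = 2.706 × 10^-3 × 58.44 = 0.1582 g
% NaCl = 0.1582 / 0.5975 × 100 = 26.47 %

26.47 %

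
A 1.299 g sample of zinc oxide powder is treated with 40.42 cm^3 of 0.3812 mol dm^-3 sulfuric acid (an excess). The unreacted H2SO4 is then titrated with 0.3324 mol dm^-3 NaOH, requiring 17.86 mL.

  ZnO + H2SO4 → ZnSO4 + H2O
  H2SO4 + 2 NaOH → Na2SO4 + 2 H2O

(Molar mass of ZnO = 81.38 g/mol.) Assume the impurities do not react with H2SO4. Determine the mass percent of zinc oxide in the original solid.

77.93 %

n(H2SO4) added = 0.04042 × 0.3812 = 0.01541 mol
n(NaOH) used in back-titration = 0.01786 × 0.3324 = 5.937 × 10^-3 mol
From the 1:2 ratio, n(H2SO4) left over = 1/2 × 5.937 × 10^-3 = 2.968 × 10^-3 mol
n(H2SO4) consumed by analyte = 0.01541 − 2.968 × 10^-3 = 0.01244 mol
n(ZnO) = 0.01244 mol (1:1 ratio)
mass of ZnO = 0.01244 × 81.38 = 1.012 g
% ZnO = 1.012 / 1.299 × 100 = 77.93 %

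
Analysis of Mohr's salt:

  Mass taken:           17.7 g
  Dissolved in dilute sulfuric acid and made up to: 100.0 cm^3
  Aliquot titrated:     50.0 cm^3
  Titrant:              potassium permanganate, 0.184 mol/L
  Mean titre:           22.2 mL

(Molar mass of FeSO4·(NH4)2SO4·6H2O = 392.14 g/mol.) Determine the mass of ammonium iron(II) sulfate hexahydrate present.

MnO4^- + 5 Fe^2+ + 8 H^+ → Mn^2+ + 5 Fe^3+ + 4 H2O
n(KMnO4) per titration = 0.0222 × 0.184 = 4.08 × 10^-3 mol
From the 5:1 ratio, n(FeSO4·(NH4)2SO4·6H2O) in each aliquot = 5/1 × 4.08 × 10^-3 = 0.0204 mol
n(FeSO4·(NH4)2SO4·6H2O) in the whole flask = 0.0204 × 100.0/50.0 = 0.0408 mol
mass of FeSO4·(NH4)2SO4·6H2O = 0.0408 × 392.14 = 16.0 g

16.0 g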